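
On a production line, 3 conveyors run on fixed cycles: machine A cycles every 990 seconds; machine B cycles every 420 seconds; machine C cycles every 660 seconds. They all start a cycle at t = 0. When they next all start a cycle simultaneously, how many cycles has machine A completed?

14 cycles

The first common completion time is the LCM of the periods.
990 = 2 × 3^2 × 5 × 11
420 = 2^2 × 3 × 5 × 7
660 = 2^2 × 3 × 5 × 11
LCM(990, 420, 660) = 2^2 × 3^2 × 5 × 7 × 11 = 13860.
Cycles for period 990: 13860 / 990 = 14.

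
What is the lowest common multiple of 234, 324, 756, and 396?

234 = 2 × 3^2 × 13
324 = 2^2 × 3^4
756 = 2^2 × 3^3 × 7
396 = 2^2 × 3^2 × 11
LCM(234, 324, 756, 396) = 2^2 × 3^4 × 7 × 11 × 13 = 324324.

324324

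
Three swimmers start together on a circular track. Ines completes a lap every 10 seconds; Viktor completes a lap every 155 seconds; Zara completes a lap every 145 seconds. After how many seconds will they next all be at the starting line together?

The first simultaneous occurrence is after LCM of the individual periods.
10 = 2 × 5
155 = 5 × 31
145 = 5 × 29
LCM(10, 155, 145) = 2 × 5 × 29 × 31 = 8990.

8990 seconds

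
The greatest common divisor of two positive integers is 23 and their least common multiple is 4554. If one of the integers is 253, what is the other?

For two integers, gcd × lcm = product, so the other is (23 × 4554) / 253 = 104742 / 253 = 414.

414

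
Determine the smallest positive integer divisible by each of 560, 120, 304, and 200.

560 = 2^4 × 5 × 7
120 = 2^3 × 3 × 5
304 = 2^4 × 19
200 = 2^3 × 5^2
LCM(560, 120, 304, 200) = 2^4 × 3 × 5^2 × 7 × 19 = 159600.

159600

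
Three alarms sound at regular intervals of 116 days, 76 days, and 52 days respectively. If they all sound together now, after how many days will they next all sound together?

28652 days

The first simultaneous occurrence is after LCM of the individual periods.
116 = 2^2 × 29
76 = 2^2 × 19
52 = 2^2 × 13
LCM(116, 76, 52) = 2^2 × 13 × 19 × 29 = 28652.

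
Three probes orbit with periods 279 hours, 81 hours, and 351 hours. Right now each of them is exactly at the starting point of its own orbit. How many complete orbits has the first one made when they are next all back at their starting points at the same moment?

117 orbits

They are all back at their starting positions together after one LCM of the periods.
279 = 3^2 × 31
81 = 3^4
351 = 3^3 × 13
LCM(279, 81, 351) = 3^4 × 13 × 31 = 32643.
Orbits for period 279: 32643 / 279 = 117.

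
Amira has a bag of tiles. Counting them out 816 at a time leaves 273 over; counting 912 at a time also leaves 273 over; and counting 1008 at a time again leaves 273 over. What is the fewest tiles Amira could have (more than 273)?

325857

N − 273 must be a common multiple of 816, 912, and 1008.
816 = 2^4 × 3 × 17
912 = 2^4 × 3 × 19
1008 = 2^4 × 3^2 × 7
LCM(816, 912, 1008) = 2^4 × 3^2 × 7 × 17 × 19 = 325584.
Smallest N > 273 is LCM + 273 = 325584 + 273 = 325857.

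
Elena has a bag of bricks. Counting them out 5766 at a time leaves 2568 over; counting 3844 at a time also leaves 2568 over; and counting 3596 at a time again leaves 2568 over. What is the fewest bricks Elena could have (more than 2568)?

336996

N − 2568 must be a common multiple of 5766, 3844, and 3596.
5766 = 2 × 3 × 31^2
3844 = 2^2 × 31^2
3596 = 2^2 × 29 × 31
LCM(5766, 3844, 3596) = 2^2 × 3 × 29 × 31^2 = 334428.
Smallest N > 2568 is LCM + 2568 = 334428 + 2568 = 336996.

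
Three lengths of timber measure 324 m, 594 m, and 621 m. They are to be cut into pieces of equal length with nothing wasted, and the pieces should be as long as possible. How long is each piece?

27 m

The greatest length dividing all of 324, 594, and 621 is their gcd.
324 = 2^2 × 3^4
594 = 2 × 3^3 × 11
621 = 3^3 × 23
gcd(324, 594, 621) = 3^3 = 27.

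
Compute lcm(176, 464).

176 = 2^4 × 11
464 = 2^4 × 29
LCM(176, 464) = 2^4 × 11 × 29 = 5104.

5104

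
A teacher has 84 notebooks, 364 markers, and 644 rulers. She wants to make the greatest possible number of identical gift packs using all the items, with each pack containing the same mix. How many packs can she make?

28 packs

The pack count must divide each quantity, so the greatest is gcd(84, 364, 644).
84 = 2^2 × 3 × 7
364 = 2^2 × 7 × 13
644 = 2^2 × 7 × 23
gcd(84, 364, 644) = 2^2 × 7 = 28.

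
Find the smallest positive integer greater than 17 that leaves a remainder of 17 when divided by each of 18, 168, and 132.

N − 17 must be a common multiple of 18, 168, and 132.
18 = 2 × 3^2
168 = 2^3 × 3 × 7
132 = 2^2 × 3 × 11
LCM(18, 168, 132) = 2^3 × 3^2 × 7 × 11 = 5544.
Smallest N > 17 is LCM + 17 = 5544 + 17 = 5561.

5561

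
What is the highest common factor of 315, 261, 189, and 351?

9

315 = 3^2 × 5 × 7
261 = 3^2 × 29
189 = 3^3 × 7
351 = 3^3 × 13
gcd(315, 261, 189, 351) = 3^2 = 9.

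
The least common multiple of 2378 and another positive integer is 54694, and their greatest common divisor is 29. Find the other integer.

gcd × lcm = product of the two integers, so the other integer is (29 × 54694) / 2378 = 667.

667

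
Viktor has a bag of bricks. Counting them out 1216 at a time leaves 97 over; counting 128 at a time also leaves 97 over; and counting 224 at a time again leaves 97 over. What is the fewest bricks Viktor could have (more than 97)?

N − 97 must be a common multiple of 1216, 128, and 224.
1216 = 2^6 × 19
128 = 2^7
224 = 2^5 × 7
LCM(1216, 128, 224) = 2^7 × 7 × 19 = 17024.
Smallest N > 97 is LCM + 97 = 17024 + 97 = 17121.

17121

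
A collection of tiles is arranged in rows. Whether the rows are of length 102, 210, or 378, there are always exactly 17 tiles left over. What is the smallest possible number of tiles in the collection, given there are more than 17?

N − 17 must be a common multiple of 102, 210, and 378.
102 = 2 × 3 × 17
210 = 2 × 3 × 5 × 7
378 = 2 × 3^3 × 7
LCM(102, 210, 378) = 2 × 3^3 × 5 × 7 × 17 = 32130.
Smallest N > 17 is LCM + 17 = 32130 + 17 = 32147.

32147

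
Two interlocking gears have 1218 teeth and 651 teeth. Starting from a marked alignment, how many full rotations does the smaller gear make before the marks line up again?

58 rotations

They are all back at their starting positions together after one LCM of the periods.
1218 = 2 × 3 × 7 × 29
651 = 3 × 7 × 31
LCM(1218, 651) = 2 × 3 × 7 × 29 × 31 = 37758.
Rotations for period 651: 37758 / 651 = 58.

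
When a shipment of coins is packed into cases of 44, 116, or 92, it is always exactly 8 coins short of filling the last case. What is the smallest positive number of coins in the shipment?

Being 8 short of a full case of size k means N ≡ −8 (mod k), i.e. N + 8 is a multiple of each size.
44 = 2^2 × 11
116 = 2^2 × 29
92 = 2^2 × 23
LCM(44, 116, 92) = 2^2 × 11 × 23 × 29 = 29348.
Smallest positive N is 29348 − 8 = 29340.

29340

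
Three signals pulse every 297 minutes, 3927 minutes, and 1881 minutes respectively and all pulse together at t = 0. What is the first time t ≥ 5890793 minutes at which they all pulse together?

6043653 minutes

Joint pulses occur at multiples of LCM(297, 3927, 1881).
297 = 3^3 × 11
3927 = 3 × 7 × 11 × 17
1881 = 3^2 × 11 × 19
LCM(297, 3927, 1881) = 3^3 × 7 × 11 × 17 × 19 = 671517.
Smallest multiple of 671517 that is ≥ 5890793: ⌈5890793/671517⌉ × 671517 = 9 × 671517 = 6043653.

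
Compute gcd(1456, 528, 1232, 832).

16

1456 = 2^4 × 7 × 13
528 = 2^4 × 3 × 11
1232 = 2^4 × 7 × 11
832 = 2^6 × 13
gcd(1456, 528, 1232, 832) = 2^4 = 16.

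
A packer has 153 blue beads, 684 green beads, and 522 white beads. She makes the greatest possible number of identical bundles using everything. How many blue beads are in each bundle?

Number of bundles = gcd(153, 684, 522).
153 = 3^2 × 17
684 = 2^2 × 3^2 × 19
522 = 2 × 3^2 × 29
gcd(153, 684, 522) = 3^2 = 9.
blue beads per bundle = 153 / 9 = 17.

17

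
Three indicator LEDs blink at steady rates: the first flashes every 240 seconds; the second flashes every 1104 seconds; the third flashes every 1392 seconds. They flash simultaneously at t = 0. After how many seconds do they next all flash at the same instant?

160080 seconds

We need the least common multiple of the intervals.
240 = 2^4 × 3 × 5
1104 = 2^4 × 3 × 23
1392 = 2^4 × 3 × 29
LCM(240, 1104, 1392) = 2^4 × 3 × 5 × 23 × 29 = 160080.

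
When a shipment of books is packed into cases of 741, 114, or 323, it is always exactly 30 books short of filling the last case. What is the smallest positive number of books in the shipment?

25164

Being 30 short of a full case of size k means N ≡ −30 (mod k), i.e. N + 30 is a multiple of each size.
741 = 3 × 13 × 19
114 = 2 × 3 × 19
323 = 17 × 19
LCM(741, 114, 323) = 2 × 3 × 13 × 17 × 19 = 25194.
Smallest positive N is 25194 − 30 = 25164.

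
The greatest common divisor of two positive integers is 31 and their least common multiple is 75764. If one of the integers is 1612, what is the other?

1457

For two integers, gcd × lcm = product, so the other is (31 × 75764) / 1612 = 2348684 / 1612 = 1457.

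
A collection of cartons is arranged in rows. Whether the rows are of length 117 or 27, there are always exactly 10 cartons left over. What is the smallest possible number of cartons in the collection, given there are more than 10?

361

N − 10 must be a common multiple of 117 and 27.
117 = 3^2 × 13
27 = 3^3
LCM(117, 27) = 3^3 × 13 = 351.
Smallest N > 10 is LCM + 10 = 351 + 10 = 361.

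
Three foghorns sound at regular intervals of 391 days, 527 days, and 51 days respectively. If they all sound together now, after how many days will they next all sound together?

36363 days

We need the least common multiple of the intervals.
391 = 17 × 23
527 = 17 × 31
51 = 3 × 17
LCM(391, 527, 51) = 3 × 17 × 23 × 31 = 36363.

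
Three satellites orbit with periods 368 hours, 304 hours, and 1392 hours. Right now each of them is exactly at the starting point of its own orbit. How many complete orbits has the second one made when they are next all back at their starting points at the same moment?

2001 orbits

All finish a whole number of cycles simultaneously at t = LCM of the periods.
368 = 2^4 × 23
304 = 2^4 × 19
1392 = 2^4 × 3 × 29
LCM(368, 304, 1392) = 2^4 × 3 × 19 × 23 × 29 = 608304.
Orbits for period 304: 608304 / 304 = 2001.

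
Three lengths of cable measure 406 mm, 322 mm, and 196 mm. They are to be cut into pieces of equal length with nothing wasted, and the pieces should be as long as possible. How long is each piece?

The greatest length dividing all of 406, 322, and 196 is their gcd.
406 = 2 × 7 × 29
322 = 2 × 7 × 23
196 = 2^2 × 7^2
gcd(406, 322, 196) = 2 × 7 = 14.

14 mm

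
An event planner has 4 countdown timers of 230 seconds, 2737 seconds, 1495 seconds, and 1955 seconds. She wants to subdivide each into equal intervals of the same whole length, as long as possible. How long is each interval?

23 seconds

The interval must divide each timer length; the longest such is the gcd.
230 = 2 × 5 × 23
2737 = 7 × 17 × 23
1495 = 5 × 13 × 23
1955 = 5 × 17 × 23
gcd(230, 2737, 1495, 1955) = 23.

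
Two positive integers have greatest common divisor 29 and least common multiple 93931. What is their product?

For any two positive integers, gcd × lcm = product = 29 × 93931 = 2723999.

2723999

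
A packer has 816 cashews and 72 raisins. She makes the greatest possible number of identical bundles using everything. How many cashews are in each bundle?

Number of bundles = gcd(816, 72).
816 = 2^4 × 3 × 17
72 = 2^3 × 3^2
gcd(816, 72) = 2^3 × 3 = 24.
cashews per bundle = 816 / 24 = 34.

34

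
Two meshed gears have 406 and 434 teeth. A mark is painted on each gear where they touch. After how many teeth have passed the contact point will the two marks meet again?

12586 teeth

The first simultaneous occurrence is after LCM of the individual periods.
406 = 2 × 7 × 29
434 = 2 × 7 × 31
LCM(406, 434) = 2 × 7 × 29 × 31 = 12586.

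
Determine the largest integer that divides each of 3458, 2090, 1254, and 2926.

3458 = 2 × 7 × 13 × 19
2090 = 2 × 5 × 11 × 19
1254 = 2 × 3 × 11 × 19
2926 = 2 × 7 × 11 × 19
gcd(3458, 2090, 1254, 2926) = 2 × 19 = 38.

38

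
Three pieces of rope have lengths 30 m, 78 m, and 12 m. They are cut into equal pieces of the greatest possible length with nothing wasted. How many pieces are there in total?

20

Piece length = gcd(30, 78, 12).
30 = 2 × 3 × 5
78 = 2 × 3 × 13
12 = 2^2 × 3
gcd(30, 78, 12) = 2 × 3 = 6.
Total pieces = 30/6 + 78/6 + 12/6 = 5 + 13 + 2 = 20.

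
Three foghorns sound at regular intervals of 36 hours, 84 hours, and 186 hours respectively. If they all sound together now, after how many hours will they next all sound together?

We need the least common multiple of the intervals.
36 = 2^2 × 3^2
84 = 2^2 × 3 × 7
186 = 2 × 3 × 31
LCM(36, 84, 186) = 2^2 × 3^2 × 7 × 31 = 7812.

7812 hours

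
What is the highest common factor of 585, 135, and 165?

15

585 = 3^2 × 5 × 13
135 = 3^3 × 5
165 = 3 × 5 × 11
gcd(585, 135, 165) = 3 × 5 = 15.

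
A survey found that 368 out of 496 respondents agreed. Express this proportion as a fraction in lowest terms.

23/31

368 = 2^4 × 23
496 = 2^4 × 31
gcd(368, 496) = 2^4 = 16.
Divide numerator and denominator by 16: 368/496 = 23/31.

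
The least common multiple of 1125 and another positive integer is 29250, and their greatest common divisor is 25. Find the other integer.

gcd × lcm = product of the two integers, so the other integer is (25 × 29250) / 1125 = 650.

650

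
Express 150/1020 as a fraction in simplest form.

150 = 2 × 3 × 5^2
1020 = 2^2 × 3 × 5 × 17
gcd(150, 1020) = 2 × 3 × 5 = 30.
Divide numerator and denominator by 30: 150/1020 = 5/34.

5/34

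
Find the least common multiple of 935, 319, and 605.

298265

935 = 5 × 11 × 17
319 = 11 × 29
605 = 5 × 11^2
LCM(935, 319, 605) = 5 × 11^2 × 17 × 29 = 298265.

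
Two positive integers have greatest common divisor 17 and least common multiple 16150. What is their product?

274550

For any two positive integers, gcd × lcm = product = 17 × 16150 = 274550.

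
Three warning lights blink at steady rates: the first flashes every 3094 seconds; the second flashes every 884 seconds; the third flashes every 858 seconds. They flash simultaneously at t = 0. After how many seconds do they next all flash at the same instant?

204204 seconds

The first simultaneous occurrence is after LCM of the individual periods.
3094 = 2 × 7 × 13 × 17
884 = 2^2 × 13 × 17
858 = 2 × 3 × 11 × 13
LCM(3094, 884, 858) = 2^2 × 3 × 7 × 11 × 13 × 17 = 204204.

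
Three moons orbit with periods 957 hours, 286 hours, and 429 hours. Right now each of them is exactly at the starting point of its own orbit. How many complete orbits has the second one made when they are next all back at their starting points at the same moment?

87 orbits

They are all back at their starting positions together after one LCM of the periods.
957 = 3 × 11 × 29
286 = 2 × 11 × 13
429 = 3 × 11 × 13
LCM(957, 286, 429) = 2 × 3 × 11 × 13 × 29 = 24882.
Orbits for period 286: 24882 / 286 = 87.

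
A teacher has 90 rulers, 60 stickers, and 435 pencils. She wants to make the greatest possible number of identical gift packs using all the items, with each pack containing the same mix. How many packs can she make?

The pack count must divide each quantity, so the greatest is gcd(90, 60, 435).
90 = 2 × 3^2 × 5
60 = 2^2 × 3 × 5
435 = 3 × 5 × 29
gcd(90, 60, 435) = 3 × 5 = 15.

15 packs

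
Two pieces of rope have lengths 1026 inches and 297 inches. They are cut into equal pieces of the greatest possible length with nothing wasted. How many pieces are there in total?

49

Piece length = gcd(1026, 297).
1026 = 2 × 3^3 × 19
297 = 3^3 × 11
gcd(1026, 297) = 3^3 = 27.
Total pieces = 1026/27 + 297/27 = 38 + 11 = 49.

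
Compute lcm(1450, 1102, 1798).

1450 = 2 × 5^2 × 29
1102 = 2 × 19 × 29
1798 = 2 × 29 × 31
LCM(1450, 1102, 1798) = 2 × 5^2 × 19 × 29 × 31 = 854050.

854050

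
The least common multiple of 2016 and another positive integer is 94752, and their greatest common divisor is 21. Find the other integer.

987

gcd × lcm = product of the two integers, so the other integer is (21 × 94752) / 2016 = 987.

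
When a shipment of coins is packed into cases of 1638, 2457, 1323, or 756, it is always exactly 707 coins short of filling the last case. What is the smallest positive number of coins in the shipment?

Being 707 short of a full case of size k means N ≡ −707 (mod k), i.e. N + 707 is a multiple of each size.
1638 = 2 × 3^2 × 7 × 13
2457 = 3^3 × 7 × 13
1323 = 3^3 × 7^2
756 = 2^2 × 3^3 × 7
LCM(1638, 2457, 1323, 756) = 2^2 × 3^3 × 7^2 × 13 = 68796.
Smallest positive N is 68796 − 707 = 68089.

68089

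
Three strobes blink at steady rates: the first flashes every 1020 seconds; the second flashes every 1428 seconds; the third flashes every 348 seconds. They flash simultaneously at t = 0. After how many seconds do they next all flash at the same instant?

We need the least common multiple of the intervals.
1020 = 2^2 × 3 × 5 × 17
1428 = 2^2 × 3 × 7 × 17
348 = 2^2 × 3 × 29
LCM(1020, 1428, 348) = 2^2 × 3 × 5 × 7 × 17 × 29 = 207060.

207060 seconds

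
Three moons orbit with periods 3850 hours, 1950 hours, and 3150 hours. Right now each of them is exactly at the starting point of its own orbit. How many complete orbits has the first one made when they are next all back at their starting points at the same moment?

They are all back at their starting positions together after one LCM of the periods.
3850 = 2 × 5^2 × 7 × 11
1950 = 2 × 3 × 5^2 × 13
3150 = 2 × 3^2 × 5^2 × 7
LCM(3850, 1950, 3150) = 2 × 3^2 × 5^2 × 7 × 11 × 13 = 450450.
Orbits for period 3850: 450450 / 3850 = 117.

117 orbits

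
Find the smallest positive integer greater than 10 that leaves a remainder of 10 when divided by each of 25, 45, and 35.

N − 10 must be a common multiple of 25, 45, and 35.
25 = 5^2
45 = 3^2 × 5
35 = 5 × 7
LCM(25, 45, 35) = 3^2 × 5^2 × 7 = 1575.
Smallest N > 10 is LCM + 10 = 1575 + 10 = 1585.

1585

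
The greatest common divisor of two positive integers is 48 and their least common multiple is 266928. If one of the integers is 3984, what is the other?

3216

For two integers, gcd × lcm = product, so the other is (48 × 266928) / 3984 = 12812544 / 3984 = 3216.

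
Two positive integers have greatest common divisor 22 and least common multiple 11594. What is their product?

255068

For any two positive integers, gcd × lcm = product = 22 × 11594 = 255068.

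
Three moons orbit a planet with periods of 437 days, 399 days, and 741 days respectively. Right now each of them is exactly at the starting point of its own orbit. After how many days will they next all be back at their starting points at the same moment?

119301 days

They coincide at every common multiple of the periods; the first is the LCM.
437 = 19 × 23
399 = 3 × 7 × 19
741 = 3 × 13 × 19
LCM(437, 399, 741) = 3 × 7 × 13 × 19 × 23 = 119301.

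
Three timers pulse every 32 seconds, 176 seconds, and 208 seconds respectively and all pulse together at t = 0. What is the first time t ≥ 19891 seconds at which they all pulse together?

22880 seconds

Joint pulses occur at multiples of LCM(32, 176, 208).
32 = 2^5
176 = 2^4 × 11
208 = 2^4 × 13
LCM(32, 176, 208) = 2^5 × 11 × 13 = 4576.
Smallest multiple of 4576 that is ≥ 19891: ⌈19891/4576⌉ × 4576 = 5 × 4576 = 22880.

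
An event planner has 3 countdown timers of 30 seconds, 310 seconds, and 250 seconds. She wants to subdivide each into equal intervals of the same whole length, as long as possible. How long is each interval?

The interval must divide each timer length; the longest such is the gcd.
30 = 2 × 3 × 5
310 = 2 × 5 × 31
250 = 2 × 5^3
gcd(30, 310, 250) = 2 × 5 = 10.

10 seconds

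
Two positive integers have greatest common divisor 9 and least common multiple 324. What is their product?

2916

For any two positive integers, gcd × lcm = product = 9 × 324 = 2916.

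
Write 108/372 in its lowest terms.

108 = 2^2 × 3^3
372 = 2^2 × 3 × 31
gcd(108, 372) = 2^2 × 3 = 12.
Divide numerator and denominator by 12: 108/372 = 9/31.

9/31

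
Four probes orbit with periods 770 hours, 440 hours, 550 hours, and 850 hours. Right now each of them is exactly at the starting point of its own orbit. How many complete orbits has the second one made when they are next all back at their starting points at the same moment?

All finish a whole number of cycles simultaneously at t = LCM of the periods.
770 = 2 × 5 × 7 × 11
440 = 2^3 × 5 × 11
550 = 2 × 5^2 × 11
850 = 2 × 5^2 × 17
LCM(770, 440, 550, 850) = 2^3 × 5^2 × 7 × 11 × 17 = 261800.
Orbits for period 440: 261800 / 440 = 595.

595 orbits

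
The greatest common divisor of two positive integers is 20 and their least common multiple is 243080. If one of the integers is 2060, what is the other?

2360

For two integers, gcd × lcm = product, so the other is (20 × 243080) / 2060 = 4861600 / 2060 = 2360.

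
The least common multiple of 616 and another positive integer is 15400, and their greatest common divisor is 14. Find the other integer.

350

gcd × lcm = product of the two integers, so the other integer is (14 × 15400) / 616 = 350.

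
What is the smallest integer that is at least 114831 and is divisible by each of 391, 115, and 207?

123165

The integer must be a common multiple of 391, 115, and 207, so a multiple of their LCM.
391 = 17 × 23
115 = 5 × 23
207 = 3^2 × 23
LCM(391, 115, 207) = 3^2 × 5 × 17 × 23 = 17595.
Smallest multiple of 17595 that is ≥ 114831: ⌈114831/17595⌉ × 17595 = 7 × 17595 = 123165.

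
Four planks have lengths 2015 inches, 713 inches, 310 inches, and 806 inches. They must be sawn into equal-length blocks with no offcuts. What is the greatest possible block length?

This is the greatest common divisor of 2015, 713, 310, and 806.
2015 = 5 × 13 × 31
713 = 23 × 31
310 = 2 × 5 × 31
806 = 2 × 13 × 31
gcd(2015, 713, 310, 806) = 31.

31 inches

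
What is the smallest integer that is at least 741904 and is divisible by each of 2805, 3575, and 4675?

911625

The integer must be a common multiple of 2805, 3575, and 4675, so a multiple of their LCM.
2805 = 3 × 5 × 11 × 17
3575 = 5^2 × 11 × 13
4675 = 5^2 × 11 × 17
LCM(2805, 3575, 4675) = 3 × 5^2 × 11 × 13 × 17 = 182325.
Smallest multiple of 182325 that is ≥ 741904: ⌈741904/182325⌉ × 182325 = 5 × 182325 = 911625.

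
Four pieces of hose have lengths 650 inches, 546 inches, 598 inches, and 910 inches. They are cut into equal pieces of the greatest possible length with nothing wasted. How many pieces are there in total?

Piece length = gcd(650, 546, 598, 910).
650 = 2 × 5^2 × 13
546 = 2 × 3 × 7 × 13
598 = 2 × 13 × 23
910 = 2 × 5 × 7 × 13
gcd(650, 546, 598, 910) = 2 × 13 = 26.
Total pieces = 650/26 + 546/26 + 598/26 + 910/26 = 25 + 21 + 23 + 35 = 104.

104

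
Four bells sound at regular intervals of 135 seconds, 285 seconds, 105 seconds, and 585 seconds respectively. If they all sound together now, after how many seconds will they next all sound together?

We need the least common multiple of the intervals.
135 = 3^3 × 5
285 = 3 × 5 × 19
105 = 3 × 5 × 7
585 = 3^2 × 5 × 13
LCM(135, 285, 105, 585) = 3^3 × 5 × 7 × 13 × 19 = 233415.

233415 seconds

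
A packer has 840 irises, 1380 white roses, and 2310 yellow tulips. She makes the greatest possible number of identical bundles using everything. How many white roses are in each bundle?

46

Number of bundles = gcd(840, 1380, 2310).
840 = 2^3 × 3 × 5 × 7
1380 = 2^2 × 3 × 5 × 23
2310 = 2 × 3 × 5 × 7 × 11
gcd(840, 1380, 2310) = 2 × 3 × 5 = 30.
white roses per bundle = 1380 / 30 = 46.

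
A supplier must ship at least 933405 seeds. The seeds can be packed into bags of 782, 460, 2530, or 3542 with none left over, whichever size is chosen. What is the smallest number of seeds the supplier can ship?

The number of seeds must be a common multiple of 782, 460, 2530, and 3542, so a multiple of their LCM.
782 = 2 × 17 × 23
460 = 2^2 × 5 × 23
2530 = 2 × 5 × 11 × 23
3542 = 2 × 7 × 11 × 23
LCM(782, 460, 2530, 3542) = 2^2 × 5 × 7 × 11 × 17 × 23 = 602140.
Smallest multiple of 602140 that is ≥ 933405: ⌈933405/602140⌉ × 602140 = 2 × 602140 = 1204280.

1204280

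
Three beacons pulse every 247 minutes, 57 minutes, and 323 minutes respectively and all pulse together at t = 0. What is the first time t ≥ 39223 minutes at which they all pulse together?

Joint pulses occur at multiples of LCM(247, 57, 323).
247 = 13 × 19
57 = 3 × 19
323 = 17 × 19
LCM(247, 57, 323) = 3 × 13 × 17 × 19 = 12597.
Smallest multiple of 12597 that is ≥ 39223: ⌈39223/12597⌉ × 12597 = 4 × 12597 = 50388.

50388 minutes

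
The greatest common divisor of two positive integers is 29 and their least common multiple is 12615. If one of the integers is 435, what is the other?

841

For two integers, gcd × lcm = product, so the other is (29 × 12615) / 435 = 365835 / 435 = 841.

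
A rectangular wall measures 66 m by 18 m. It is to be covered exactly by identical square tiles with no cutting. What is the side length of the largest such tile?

6 m

The tile side must divide both 66 and 18, so the largest is their gcd.
66 = 2 × 3 × 11
18 = 2 × 3^2
gcd(66, 18) = 2 × 3 = 6.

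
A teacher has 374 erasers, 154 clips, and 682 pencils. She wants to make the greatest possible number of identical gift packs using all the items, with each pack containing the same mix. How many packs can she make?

22 packs

The pack count must divide each quantity, so the greatest is gcd(374, 154, 682).
374 = 2 × 11 × 17
154 = 2 × 7 × 11
682 = 2 × 11 × 31
gcd(374, 154, 682) = 2 × 11 = 22.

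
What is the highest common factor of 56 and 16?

8

56 = 2^3 × 7
16 = 2^4
gcd(56, 16) = 2^3 = 8.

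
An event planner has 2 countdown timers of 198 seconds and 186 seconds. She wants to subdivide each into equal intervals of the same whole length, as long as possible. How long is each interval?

The interval must divide each timer length; the longest such is the gcd.
198 = 2 × 3^2 × 11
186 = 2 × 3 × 31
gcd(198, 186) = 2 × 3 = 6.

6 seconds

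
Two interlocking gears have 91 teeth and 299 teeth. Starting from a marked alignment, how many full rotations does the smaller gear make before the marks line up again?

The first common completion time is the LCM of the periods.
91 = 7 × 13
299 = 13 × 23
LCM(91, 299) = 7 × 13 × 23 = 2093.
Rotations for period 91: 2093 / 91 = 23.

23 rotations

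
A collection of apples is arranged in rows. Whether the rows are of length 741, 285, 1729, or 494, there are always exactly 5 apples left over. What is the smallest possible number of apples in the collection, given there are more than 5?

51875

N − 5 must be a common multiple of 741, 285, 1729, and 494.
741 = 3 × 13 × 19
285 = 3 × 5 × 19
1729 = 7 × 13 × 19
494 = 2 × 13 × 19
LCM(741, 285, 1729, 494) = 2 × 3 × 5 × 7 × 13 × 19 = 51870.
Smallest N > 5 is LCM + 5 = 51870 + 5 = 51875.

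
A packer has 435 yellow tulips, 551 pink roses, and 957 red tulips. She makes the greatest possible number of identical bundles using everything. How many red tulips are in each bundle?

Number of bundles = gcd(435, 551, 957).
435 = 3 × 5 × 29
551 = 19 × 29
957 = 3 × 11 × 29
gcd(435, 551, 957) = 29.
red tulips per bundle = 957 / 29 = 33.

33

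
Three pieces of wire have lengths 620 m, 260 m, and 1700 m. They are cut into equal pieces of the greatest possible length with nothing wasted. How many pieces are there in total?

Piece length = gcd(620, 260, 1700).
620 = 2^2 × 5 × 31
260 = 2^2 × 5 × 13
1700 = 2^2 × 5^2 × 17
gcd(620, 260, 1700) = 2^2 × 5 = 20.
Total pieces = 620/20 + 260/20 + 1700/20 = 31 + 13 + 85 = 129.

129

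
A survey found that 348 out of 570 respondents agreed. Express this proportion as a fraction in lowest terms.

348 = 2^2 × 3 × 29
570 = 2 × 3 × 5 × 19
gcd(348, 570) = 2 × 3 = 6.
Divide numerator and denominator by 6: 348/570 = 58/95.

58/95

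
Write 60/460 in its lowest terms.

60 = 2^2 × 3 × 5
460 = 2^2 × 5 × 23
gcd(60, 460) = 2^2 × 5 = 20.
Divide numerator and denominator by 20: 60/460 = 3/23.

3/23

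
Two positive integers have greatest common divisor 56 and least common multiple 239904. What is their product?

For any two positive integers, gcd × lcm = product = 56 × 239904 = 13434624.

13434624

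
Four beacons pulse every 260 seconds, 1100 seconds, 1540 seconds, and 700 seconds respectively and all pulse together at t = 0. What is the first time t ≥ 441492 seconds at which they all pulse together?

500500 seconds

Joint pulses occur at multiples of LCM(260, 1100, 1540, 700).
260 = 2^2 × 5 × 13
1100 = 2^2 × 5^2 × 11
1540 = 2^2 × 5 × 7 × 11
700 = 2^2 × 5^2 × 7
LCM(260, 1100, 1540, 700) = 2^2 × 5^2 × 7 × 11 × 13 = 100100.
Smallest multiple of 100100 that is ≥ 441492: ⌈441492/100100⌉ × 100100 = 5 × 100100 = 500500.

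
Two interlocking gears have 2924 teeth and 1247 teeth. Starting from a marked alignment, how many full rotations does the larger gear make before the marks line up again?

All finish a whole number of cycles simultaneously at t = LCM of the periods.
2924 = 2^2 × 17 × 43
1247 = 29 × 43
LCM(2924, 1247) = 2^2 × 17 × 29 × 43 = 84796.
Rotations for period 2924: 84796 / 2924 = 29.

29 rotations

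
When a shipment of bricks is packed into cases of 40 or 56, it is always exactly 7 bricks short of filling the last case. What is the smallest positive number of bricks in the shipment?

Being 7 short of a full case of size k means N ≡ −7 (mod k), i.e. N + 7 is a multiple of each size.
40 = 2^3 × 5
56 = 2^3 × 7
LCM(40, 56) = 2^3 × 5 × 7 = 280.
Smallest positive N is 280 − 7 = 273.

273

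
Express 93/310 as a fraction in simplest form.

3/10

93 = 3 × 31
310 = 2 × 5 × 31
gcd(93, 310) = 31.
Divide numerator and denominator by 31: 93/310 = 3/10.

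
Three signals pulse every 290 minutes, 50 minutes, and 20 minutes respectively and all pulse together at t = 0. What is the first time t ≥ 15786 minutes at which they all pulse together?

17400 minutes

Joint pulses occur at multiples of LCM(290, 50, 20).
290 = 2 × 5 × 29
50 = 2 × 5^2
20 = 2^2 × 5
LCM(290, 50, 20) = 2^2 × 5^2 × 29 = 2900.
Smallest multiple of 2900 that is ≥ 15786: ⌈15786/2900⌉ × 2900 = 6 × 2900 = 17400.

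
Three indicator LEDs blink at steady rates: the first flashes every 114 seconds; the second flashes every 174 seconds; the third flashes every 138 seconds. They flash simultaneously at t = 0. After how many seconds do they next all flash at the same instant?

76038 seconds

The first simultaneous occurrence is after LCM of the individual periods.
114 = 2 × 3 × 19
174 = 2 × 3 × 29
138 = 2 × 3 × 23
LCM(114, 174, 138) = 2 × 3 × 19 × 23 × 29 = 76038.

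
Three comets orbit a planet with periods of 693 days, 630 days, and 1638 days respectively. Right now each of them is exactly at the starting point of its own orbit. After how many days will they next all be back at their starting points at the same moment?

We need the least common multiple of the intervals.
693 = 3^2 × 7 × 11
630 = 2 × 3^2 × 5 × 7
1638 = 2 × 3^2 × 7 × 13
LCM(693, 630, 1638) = 2 × 3^2 × 5 × 7 × 11 × 13 = 90090.

90090 days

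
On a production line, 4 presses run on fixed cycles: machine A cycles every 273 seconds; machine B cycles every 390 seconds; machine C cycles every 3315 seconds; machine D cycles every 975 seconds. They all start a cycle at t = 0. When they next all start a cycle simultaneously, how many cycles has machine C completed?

They are all back at their starting positions together after one LCM of the periods.
273 = 3 × 7 × 13
390 = 2 × 3 × 5 × 13
3315 = 3 × 5 × 13 × 17
975 = 3 × 5^2 × 13
LCM(273, 390, 3315, 975) = 2 × 3 × 5^2 × 7 × 13 × 17 = 232050.
Cycles for period 3315: 232050 / 3315 = 70.

70 cycles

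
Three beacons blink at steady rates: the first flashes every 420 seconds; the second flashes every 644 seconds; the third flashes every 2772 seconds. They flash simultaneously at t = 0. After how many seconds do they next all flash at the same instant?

318780 seconds

They coincide at every common multiple of the periods; the first is the LCM.
420 = 2^2 × 3 × 5 × 7
644 = 2^2 × 7 × 23
2772 = 2^2 × 3^2 × 7 × 11
LCM(420, 644, 2772) = 2^2 × 3^2 × 5 × 7 × 11 × 23 = 318780.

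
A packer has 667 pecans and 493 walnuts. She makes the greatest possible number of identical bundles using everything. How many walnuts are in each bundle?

17

Number of bundles = gcd(667, 493).
667 = 23 × 29
493 = 17 × 29
gcd(667, 493) = 29.
walnuts per bundle = 493 / 29 = 17.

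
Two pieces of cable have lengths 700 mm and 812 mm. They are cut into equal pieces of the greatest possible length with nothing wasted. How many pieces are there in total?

54

Piece length = gcd(700, 812).
700 = 2^2 × 5^2 × 7
812 = 2^2 × 7 × 29
gcd(700, 812) = 2^2 × 7 = 28.
Total pieces = 700/28 + 812/28 = 25 + 29 = 54.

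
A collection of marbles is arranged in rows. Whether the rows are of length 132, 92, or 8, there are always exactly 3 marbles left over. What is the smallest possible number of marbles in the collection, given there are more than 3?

N − 3 must be a common multiple of 132, 92, and 8.
132 = 2^2 × 3 × 11
92 = 2^2 × 23
8 = 2^3
LCM(132, 92, 8) = 2^3 × 3 × 11 × 23 = 6072.
Smallest N > 3 is LCM + 3 = 6072 + 3 = 6075.

6075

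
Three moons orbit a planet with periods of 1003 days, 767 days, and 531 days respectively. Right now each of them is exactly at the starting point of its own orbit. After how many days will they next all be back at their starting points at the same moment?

117351 days

They coincide at every common multiple of the periods; the first is the LCM.
1003 = 17 × 59
767 = 13 × 59
531 = 3^2 × 59
LCM(1003, 767, 531) = 3^2 × 13 × 17 × 59 = 117351.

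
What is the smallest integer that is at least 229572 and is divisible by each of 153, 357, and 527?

232407

The integer must be a common multiple of 153, 357, and 527, so a multiple of their LCM.
153 = 3^2 × 17
357 = 3 × 7 × 17
527 = 17 × 31
LCM(153, 357, 527) = 3^2 × 7 × 17 × 31 = 33201.
Smallest multiple of 33201 that is ≥ 229572: ⌈229572/33201⌉ × 33201 = 7 × 33201 = 232407.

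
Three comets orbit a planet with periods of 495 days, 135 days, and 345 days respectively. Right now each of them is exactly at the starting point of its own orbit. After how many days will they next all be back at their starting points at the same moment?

We need the least common multiple of the intervals.
495 = 3^2 × 5 × 11
135 = 3^3 × 5
345 = 3 × 5 × 23
LCM(495, 135, 345) = 3^3 × 5 × 11 × 23 = 34155.

34155 days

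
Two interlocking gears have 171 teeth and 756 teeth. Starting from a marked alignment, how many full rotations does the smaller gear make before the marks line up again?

The first common completion time is the LCM of the periods.
171 = 3^2 × 19
756 = 2^2 × 3^3 × 7
LCM(171, 756) = 2^2 × 3^3 × 7 × 19 = 14364.
Rotations for period 171: 14364 / 171 = 84.

84 rotations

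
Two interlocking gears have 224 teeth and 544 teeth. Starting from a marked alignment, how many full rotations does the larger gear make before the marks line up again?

7 rotations

They are all back at their starting positions together after one LCM of the periods.
224 = 2^5 × 7
544 = 2^5 × 17
LCM(224, 544) = 2^5 × 7 × 17 = 3808.
Rotations for period 544: 3808 / 544 = 7.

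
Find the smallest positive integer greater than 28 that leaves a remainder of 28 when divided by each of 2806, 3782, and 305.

N − 28 must be a common multiple of 2806, 3782, and 305.
2806 = 2 × 23 × 61
3782 = 2 × 31 × 61
305 = 5 × 61
LCM(2806, 3782, 305) = 2 × 5 × 23 × 31 × 61 = 434930.
Smallest N > 28 is LCM + 28 = 434930 + 28 = 434958.

434958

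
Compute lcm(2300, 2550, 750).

2300 = 2^2 × 5^2 × 23
2550 = 2 × 3 × 5^2 × 17
750 = 2 × 3 × 5^3
LCM(2300, 2550, 750) = 2^2 × 3 × 5^3 × 17 × 23 = 586500.

586500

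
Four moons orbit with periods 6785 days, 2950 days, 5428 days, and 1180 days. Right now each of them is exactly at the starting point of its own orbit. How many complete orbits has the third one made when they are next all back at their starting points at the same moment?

They are all back at their starting positions together after one LCM of the periods.
6785 = 5 × 23 × 59
2950 = 2 × 5^2 × 59
5428 = 2^2 × 23 × 59
1180 = 2^2 × 5 × 59
LCM(6785, 2950, 5428, 1180) = 2^2 × 5^2 × 23 × 59 = 135700.
Orbits for period 5428: 135700 / 5428 = 25.

25 orbits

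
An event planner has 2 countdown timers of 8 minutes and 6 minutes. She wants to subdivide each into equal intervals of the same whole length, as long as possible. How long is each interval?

The interval must divide each timer length; the longest such is the gcd.
8 = 2^3
6 = 2 × 3
gcd(8, 6) = 2.

2 minutes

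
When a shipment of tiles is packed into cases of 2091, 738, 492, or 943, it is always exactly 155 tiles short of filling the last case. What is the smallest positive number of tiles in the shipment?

Being 155 short of a full case of size k means N ≡ −155 (mod k), i.e. N + 155 is a multiple of each size.
2091 = 3 × 17 × 41
738 = 2 × 3^2 × 41
492 = 2^2 × 3 × 41
943 = 23 × 41
LCM(2091, 738, 492, 943) = 2^2 × 3^2 × 17 × 23 × 41 = 577116.
Smallest positive N is 577116 − 155 = 576961.

576961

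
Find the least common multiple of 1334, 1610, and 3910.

1334 = 2 × 23 × 29
1610 = 2 × 5 × 7 × 23
3910 = 2 × 5 × 17 × 23
LCM(1334, 1610, 3910) = 2 × 5 × 7 × 17 × 23 × 29 = 793730.

793730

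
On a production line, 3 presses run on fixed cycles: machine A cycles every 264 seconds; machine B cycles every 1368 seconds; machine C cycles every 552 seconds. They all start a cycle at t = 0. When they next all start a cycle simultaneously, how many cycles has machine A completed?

1311 cycles

They are all back at their starting positions together after one LCM of the periods.
264 = 2^3 × 3 × 11
1368 = 2^3 × 3^2 × 19
552 = 2^3 × 3 × 23
LCM(264, 1368, 552) = 2^3 × 3^2 × 11 × 19 × 23 = 346104.
Cycles for period 264: 346104 / 264 = 1311.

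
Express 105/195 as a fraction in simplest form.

7/13

105 = 3 × 5 × 7
195 = 3 × 5 × 13
gcd(105, 195) = 3 × 5 = 15.
Divide numerator and denominator by 15: 105/195 = 7/13.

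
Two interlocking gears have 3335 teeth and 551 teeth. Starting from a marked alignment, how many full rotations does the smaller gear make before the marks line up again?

All finish a whole number of cycles simultaneously at t = LCM of the periods.
3335 = 5 × 23 × 29
551 = 19 × 29
LCM(3335, 551) = 5 × 19 × 23 × 29 = 63365.
Rotations for period 551: 63365 / 551 = 115.

115 rotations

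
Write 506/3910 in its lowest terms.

11/85

506 = 2 × 11 × 23
3910 = 2 × 5 × 17 × 23
gcd(506, 3910) = 2 × 23 = 46.
Divide numerator and denominator by 46: 506/3910 = 11/85.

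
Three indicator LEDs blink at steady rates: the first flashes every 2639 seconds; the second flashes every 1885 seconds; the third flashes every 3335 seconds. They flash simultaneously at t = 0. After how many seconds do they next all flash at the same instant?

We need the least common multiple of the intervals.
2639 = 7 × 13 × 29
1885 = 5 × 13 × 29
3335 = 5 × 23 × 29
LCM(2639, 1885, 3335) = 5 × 7 × 13 × 23 × 29 = 303485.

303485 seconds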